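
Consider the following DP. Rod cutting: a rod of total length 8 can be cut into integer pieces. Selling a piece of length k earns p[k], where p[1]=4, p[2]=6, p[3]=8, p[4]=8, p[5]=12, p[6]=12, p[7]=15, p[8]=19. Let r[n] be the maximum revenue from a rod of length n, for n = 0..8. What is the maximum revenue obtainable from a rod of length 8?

   n    0    1    2    3    4    5    6    7    8
r[n]    0    4    8   12   16   20   24   28   32

32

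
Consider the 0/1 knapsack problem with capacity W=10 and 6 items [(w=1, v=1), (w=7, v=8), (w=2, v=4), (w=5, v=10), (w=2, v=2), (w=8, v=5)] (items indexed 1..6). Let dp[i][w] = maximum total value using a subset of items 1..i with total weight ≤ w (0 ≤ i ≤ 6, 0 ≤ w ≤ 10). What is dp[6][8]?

i\w   0   1   2   3   4   5   6   7   8   9  10
  0   0   0   0   0   0   0   0   0   0   0   0
  1   0   1   1   1   1   1   1   1   1   1   1
  2   0   1   1   1   1   1   1   8   9   9   9
  3   0   1   4   5   5   5   5   8   9  12  13
  4   0   1   4   5   5  10  11  14  15  15  15
  5   0   1   4   5   6  10  11  14  15  16  17
  6   0   1   4   5   6  10  11  14  15  16  17

15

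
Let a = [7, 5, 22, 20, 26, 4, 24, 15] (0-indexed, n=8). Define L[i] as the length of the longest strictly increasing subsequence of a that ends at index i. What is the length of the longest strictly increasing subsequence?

3

   i    0    1    2    3    4    5    6    7
a[i]    7    5   22   20   26    4   24   15
L[i]    1    1    2    2    3    1    3    2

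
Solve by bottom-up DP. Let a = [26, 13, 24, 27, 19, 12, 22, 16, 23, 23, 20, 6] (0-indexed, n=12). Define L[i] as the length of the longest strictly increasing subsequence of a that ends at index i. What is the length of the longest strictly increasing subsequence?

   i    0    1    2    3    4    5    6    7    8    9   10   11
a[i]   26   13   24   27   19   12   22   16   23   23   20    6
L[i]    1    1    2    3    2    1    3    2    4    4    3    1

4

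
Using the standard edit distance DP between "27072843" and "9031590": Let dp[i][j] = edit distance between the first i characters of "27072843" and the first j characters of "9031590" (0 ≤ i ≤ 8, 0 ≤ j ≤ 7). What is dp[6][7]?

   ''  9  0  3  1  5  9  0
''  0  1  2  3  4  5  6  7
 2  1  1  2  3  4  5  6  7
 7  2  2  2  3  4  5  6  7
 0  3  3  2  3  4  5  6  6
 7  4  4  3  3  4  5  6  7
 2  5  5  4  4  4  5  6  7
 8  6  6  5  5  5  5  6  7
 4  7  7  6  6  6  6  6  7
 3  8  8  7  6  7  7  7  7

7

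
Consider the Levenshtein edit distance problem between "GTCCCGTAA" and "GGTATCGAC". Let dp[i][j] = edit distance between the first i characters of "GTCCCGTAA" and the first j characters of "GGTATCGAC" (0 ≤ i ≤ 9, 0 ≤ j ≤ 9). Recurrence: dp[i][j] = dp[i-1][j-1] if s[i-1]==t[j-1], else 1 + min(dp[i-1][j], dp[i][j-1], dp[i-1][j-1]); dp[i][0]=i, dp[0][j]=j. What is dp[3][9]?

6

   ''  G  G  T  A  T  C  G  A  C
''  0  1  2  3  4  5  6  7  8  9
 G  1  0  1  2  3  4  5  6  7  8
 T  2  1  1  1  2  3  4  5  6  7
 C  3  2  2  2  2  3  3  4  5  6
 C  4  3  3  3  3  3  3  4  5  5
 C  5  4  4  4  4  4  3  4  5  5
 G  6  5  4  5  5  5  4  3  4  5
 T  7  6  5  4  5  5  5  4  4  5
 A  8  7  6  5  4  5  6  5  4  5
 A  9  8  7  6  5  5  6  6  5  5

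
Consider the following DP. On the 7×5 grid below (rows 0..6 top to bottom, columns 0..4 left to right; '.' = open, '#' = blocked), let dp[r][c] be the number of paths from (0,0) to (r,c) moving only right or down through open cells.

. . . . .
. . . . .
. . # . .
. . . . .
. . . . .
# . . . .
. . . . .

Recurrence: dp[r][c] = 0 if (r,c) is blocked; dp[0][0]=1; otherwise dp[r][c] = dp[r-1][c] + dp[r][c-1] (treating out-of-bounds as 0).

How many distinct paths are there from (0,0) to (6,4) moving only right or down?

r\c   0   1   2   3   4
  0   1   1   1   1   1
  1   1   2   3   4   5
  2   1   3   0   4   9
  3   1   4   4   8  17
  4   1   5   9  17  34
  5   0   5  14  31  65
  6   0   5  19  50 115

115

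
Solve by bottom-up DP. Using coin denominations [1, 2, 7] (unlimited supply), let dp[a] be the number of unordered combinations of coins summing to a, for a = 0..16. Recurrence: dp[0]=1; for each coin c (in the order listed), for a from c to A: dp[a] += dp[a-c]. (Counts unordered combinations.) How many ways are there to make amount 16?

16

after  coin     0     1     2     3     4     5     6     7     8     9    10    11    12    13    14    15    16
          1     1     1     1     1     1     1     1     1     1     1     1     1     1     1     1     1     1
          2     1     1     2     2     3     3     4     4     5     5     6     6     7     7     8     8     9
          7     1     1     2     2     3     3     4     5     6     7     8     9    10    11    13    14    16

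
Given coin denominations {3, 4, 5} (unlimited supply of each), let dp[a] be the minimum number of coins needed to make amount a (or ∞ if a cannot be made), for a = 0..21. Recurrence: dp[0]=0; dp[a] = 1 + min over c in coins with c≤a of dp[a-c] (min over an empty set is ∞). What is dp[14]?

 a  0  1  2  3  4  5  6  7  8  9 10 11 12 13 14 15 16 17 18 19 20 21
dp  0  -  -  1  1  1  2  2  2  2  2  3  3  3  3  3  4  4  4  4  4  5
(- denotes ∞ / unreachable)

3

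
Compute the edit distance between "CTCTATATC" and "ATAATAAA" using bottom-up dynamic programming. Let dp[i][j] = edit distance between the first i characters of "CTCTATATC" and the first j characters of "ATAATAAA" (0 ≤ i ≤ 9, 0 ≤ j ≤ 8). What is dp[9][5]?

   ''  A  T  A  A  T  A  A  A
''  0  1  2  3  4  5  6  7  8
 C  1  1  2  3  4  5  6  7  8
 T  2  2  1  2  3  4  5  6  7
 C  3  3  2  2  3  4  5  6  7
 T  4  4  3  3  3  3  4  5  6
 A  5  4  4  3  3  4  3  4  5
 T  6  5  4  4  4  3  4  4  5
 A  7  6  5  4  4  4  3  4  4
 T  8  7  6  5  5  4  4  4  5
 C  9  8  7  6  6  5  5  5  5

5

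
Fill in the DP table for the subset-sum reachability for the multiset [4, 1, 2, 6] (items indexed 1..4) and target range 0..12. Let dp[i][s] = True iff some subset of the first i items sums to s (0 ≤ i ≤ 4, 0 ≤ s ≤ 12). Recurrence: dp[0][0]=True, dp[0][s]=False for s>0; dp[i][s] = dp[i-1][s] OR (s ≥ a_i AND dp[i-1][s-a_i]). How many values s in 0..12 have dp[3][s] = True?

i\s   0   1   2   3   4   5   6   7   8   9  10  11  12
  0   T   F   F   F   F   F   F   F   F   F   F   F   F
  1   T   F   F   F   T   F   F   F   F   F   F   F   F
  2   T   T   F   F   T   T   F   F   F   F   F   F   F
  3   T   T   T   T   T   T   T   T   F   F   F   F   F
  4   T   T   T   T   T   T   T   T   T   T   T   T   T

8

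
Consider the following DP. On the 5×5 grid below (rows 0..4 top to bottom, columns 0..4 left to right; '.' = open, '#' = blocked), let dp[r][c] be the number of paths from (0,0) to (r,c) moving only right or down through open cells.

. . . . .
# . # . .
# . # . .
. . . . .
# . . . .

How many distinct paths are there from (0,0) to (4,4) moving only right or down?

r\c   0   1   2   3   4
  0   1   1   1   1   1
  1   0   1   0   1   2
  2   0   1   0   1   3
  3   0   1   1   2   5
  4   0   1   2   4   9

9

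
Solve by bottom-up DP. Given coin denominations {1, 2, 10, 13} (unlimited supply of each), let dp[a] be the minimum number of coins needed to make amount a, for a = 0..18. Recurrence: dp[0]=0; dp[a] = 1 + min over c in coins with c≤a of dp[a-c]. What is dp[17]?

 a  0  1  2  3  4  5  6  7  8  9 10 11 12 13 14 15 16 17 18
dp  0  1  1  2  2  3  3  4  4  5  1  2  2  1  2  2  3  3  4

3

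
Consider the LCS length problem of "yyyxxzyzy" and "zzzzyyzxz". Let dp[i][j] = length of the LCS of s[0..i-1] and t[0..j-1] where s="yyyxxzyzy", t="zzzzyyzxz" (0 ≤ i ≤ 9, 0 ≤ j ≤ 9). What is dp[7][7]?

3

   ''  z  z  z  z  y  y  z  x  z
''  0  0  0  0  0  0  0  0  0  0
 y  0  0  0  0  0  1  1  1  1  1
 y  0  0  0  0  0  1  2  2  2  2
 y  0  0  0  0  0  1  2  2  2  2
 x  0  0  0  0  0  1  2  2  3  3
 x  0  0  0  0  0  1  2  2  3  3
 z  0  1  1  1  1  1  2  3  3  4
 y  0  1  1  1  1  2  2  3  3  4
 z  0  1  2  2  2  2  2  3  3  4
 y  0  1  2  2  2  3  3  3  3  4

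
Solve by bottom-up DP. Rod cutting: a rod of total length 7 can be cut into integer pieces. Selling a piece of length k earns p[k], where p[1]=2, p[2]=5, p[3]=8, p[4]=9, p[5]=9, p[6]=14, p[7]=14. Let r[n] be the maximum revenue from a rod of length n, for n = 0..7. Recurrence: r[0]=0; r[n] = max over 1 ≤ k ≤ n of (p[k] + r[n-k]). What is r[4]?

   n    0    1    2    3    4    5    6    7
r[n]    0    2    5    8   10   13   16   18

10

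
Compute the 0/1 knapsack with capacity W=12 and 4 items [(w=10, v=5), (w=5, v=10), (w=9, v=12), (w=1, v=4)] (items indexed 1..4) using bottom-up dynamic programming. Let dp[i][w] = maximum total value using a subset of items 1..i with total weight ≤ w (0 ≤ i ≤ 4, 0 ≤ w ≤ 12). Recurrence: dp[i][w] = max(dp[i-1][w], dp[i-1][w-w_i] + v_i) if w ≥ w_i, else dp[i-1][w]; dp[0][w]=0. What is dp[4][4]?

i\w   0   1   2   3   4   5   6   7   8   9  10  11  12
  0   0   0   0   0   0   0   0   0   0   0   0   0   0
  1   0   0   0   0   0   0   0   0   0   0   5   5   5
  2   0   0   0   0   0  10  10  10  10  10  10  10  10
  3   0   0   0   0   0  10  10  10  10  12  12  12  12
  4   0   4   4   4   4  10  14  14  14  14  16  16  16

4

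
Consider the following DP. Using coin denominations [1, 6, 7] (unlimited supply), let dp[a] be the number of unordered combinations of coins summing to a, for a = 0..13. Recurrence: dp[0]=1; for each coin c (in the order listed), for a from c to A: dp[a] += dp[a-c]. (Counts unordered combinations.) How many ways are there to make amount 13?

5

after  coin     0     1     2     3     4     5     6     7     8     9    10    11    12    13
          1     1     1     1     1     1     1     1     1     1     1     1     1     1     1
          6     1     1     1     1     1     1     2     2     2     2     2     2     3     3
          7     1     1     1     1     1     1     2     3     3     3     3     3     4     5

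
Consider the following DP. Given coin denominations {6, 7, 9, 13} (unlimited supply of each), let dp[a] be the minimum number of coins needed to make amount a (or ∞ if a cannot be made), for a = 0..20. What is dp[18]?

 a  0  1  2  3  4  5  6  7  8  9 10 11 12 13 14 15 16 17 18 19 20
dp  0  -  -  -  -  -  1  1  -  1  -  -  2  1  2  2  2  -  2  2  2
(- denotes ∞ / unreachable)

2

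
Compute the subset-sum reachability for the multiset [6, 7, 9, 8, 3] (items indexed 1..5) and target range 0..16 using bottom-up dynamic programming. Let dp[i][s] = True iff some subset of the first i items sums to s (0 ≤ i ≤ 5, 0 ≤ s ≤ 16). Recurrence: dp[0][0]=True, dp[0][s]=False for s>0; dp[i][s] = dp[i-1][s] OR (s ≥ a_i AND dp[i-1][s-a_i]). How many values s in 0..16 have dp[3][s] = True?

i\s   0   1   2   3   4   5   6   7   8   9  10  11  12  13  14  15  16
  0   T   F   F   F   F   F   F   F   F   F   F   F   F   F   F   F   F
  1   T   F   F   F   F   F   T   F   F   F   F   F   F   F   F   F   F
  2   T   F   F   F   F   F   T   T   F   F   F   F   F   T   F   F   F
  3   T   F   F   F   F   F   T   T   F   T   F   F   F   T   F   T   T
  4   T   F   F   F   F   F   T   T   T   T   F   F   F   T   T   T   T
  5   T   F   F   T   F   F   T   T   T   T   T   T   T   T   T   T   T

7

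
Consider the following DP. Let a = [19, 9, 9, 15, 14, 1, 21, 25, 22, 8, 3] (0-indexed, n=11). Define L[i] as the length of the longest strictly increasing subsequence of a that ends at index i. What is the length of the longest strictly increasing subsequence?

4

   i    0    1    2    3    4    5    6    7    8    9   10
a[i]   19    9    9   15   14    1   21   25   22    8    3
L[i]    1    1    1    2    2    1    3    4    4    2    2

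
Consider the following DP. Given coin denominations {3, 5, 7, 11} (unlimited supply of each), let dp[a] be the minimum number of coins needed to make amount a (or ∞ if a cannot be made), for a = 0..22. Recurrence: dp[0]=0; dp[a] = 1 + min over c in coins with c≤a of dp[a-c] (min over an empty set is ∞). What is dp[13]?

3

 a  0  1  2  3  4  5  6  7  8  9 10 11 12 13 14 15 16 17 18 19 20 21 22
dp  0  -  -  1  -  1  2  1  2  3  2  1  2  3  2  3  2  3  2  3  4  3  2
(- denotes ∞ / unreachable)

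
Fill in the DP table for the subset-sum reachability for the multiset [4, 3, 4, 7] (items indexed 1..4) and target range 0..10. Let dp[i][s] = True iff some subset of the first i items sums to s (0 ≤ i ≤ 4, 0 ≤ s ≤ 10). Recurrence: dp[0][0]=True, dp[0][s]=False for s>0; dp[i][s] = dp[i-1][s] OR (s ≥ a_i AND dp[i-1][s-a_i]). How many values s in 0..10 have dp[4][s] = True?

i\s   0   1   2   3   4   5   6   7   8   9  10
  0   T   F   F   F   F   F   F   F   F   F   F
  1   T   F   F   F   T   F   F   F   F   F   F
  2   T   F   F   T   T   F   F   T   F   F   F
  3   T   F   F   T   T   F   F   T   T   F   F
  4   T   F   F   T   T   F   F   T   T   F   T

6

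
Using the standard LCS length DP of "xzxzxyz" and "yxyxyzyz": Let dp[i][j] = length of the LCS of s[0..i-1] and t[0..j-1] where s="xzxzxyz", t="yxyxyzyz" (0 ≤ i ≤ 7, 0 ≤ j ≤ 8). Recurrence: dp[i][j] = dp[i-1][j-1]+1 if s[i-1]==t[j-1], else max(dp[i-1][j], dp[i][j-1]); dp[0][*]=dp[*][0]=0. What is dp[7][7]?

4

   ''  y  x  y  x  y  z  y  z
''  0  0  0  0  0  0  0  0  0
 x  0  0  1  1  1  1  1  1  1
 z  0  0  1  1  1  1  2  2  2
 x  0  0  1  1  2  2  2  2  2
 z  0  0  1  1  2  2  3  3  3
 x  0  0  1  1  2  2  3  3  3
 y  0  1  1  2  2  3  3  4  4
 z  0  1  1  2  2  3  4  4  5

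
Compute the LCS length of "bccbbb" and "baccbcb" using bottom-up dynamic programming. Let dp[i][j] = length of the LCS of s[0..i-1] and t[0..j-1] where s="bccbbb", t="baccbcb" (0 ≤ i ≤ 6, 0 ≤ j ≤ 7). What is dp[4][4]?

   ''  b  a  c  c  b  c  b
''  0  0  0  0  0  0  0  0
 b  0  1  1  1  1  1  1  1
 c  0  1  1  2  2  2  2  2
 c  0  1  1  2  3  3  3  3
 b  0  1  1  2  3  4  4  4
 b  0  1  1  2  3  4  4  5
 b  0  1  1  2  3  4  4  5

3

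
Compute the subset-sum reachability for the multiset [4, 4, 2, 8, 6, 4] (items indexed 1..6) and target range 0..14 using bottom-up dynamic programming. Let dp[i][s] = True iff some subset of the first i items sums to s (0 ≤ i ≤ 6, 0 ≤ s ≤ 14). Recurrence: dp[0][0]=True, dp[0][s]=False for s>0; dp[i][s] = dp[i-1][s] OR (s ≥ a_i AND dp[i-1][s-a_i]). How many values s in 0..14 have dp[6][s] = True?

i\s   0   1   2   3   4   5   6   7   8   9  10  11  12  13  14
  0   T   F   F   F   F   F   F   F   F   F   F   F   F   F   F
  1   T   F   F   F   T   F   F   F   F   F   F   F   F   F   F
  2   T   F   F   F   T   F   F   F   T   F   F   F   F   F   F
  3   T   F   T   F   T   F   T   F   T   F   T   F   F   F   F
  4   T   F   T   F   T   F   T   F   T   F   T   F   T   F   T
  5   T   F   T   F   T   F   T   F   T   F   T   F   T   F   T
  6   T   F   T   F   T   F   T   F   T   F   T   F   T   F   T

8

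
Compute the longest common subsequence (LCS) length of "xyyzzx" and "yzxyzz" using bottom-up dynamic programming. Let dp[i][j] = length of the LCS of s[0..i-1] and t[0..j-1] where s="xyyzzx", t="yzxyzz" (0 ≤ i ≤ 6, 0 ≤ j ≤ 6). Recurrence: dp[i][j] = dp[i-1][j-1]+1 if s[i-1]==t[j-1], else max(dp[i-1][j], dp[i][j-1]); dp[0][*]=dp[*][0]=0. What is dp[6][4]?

3

   ''  y  z  x  y  z  z
''  0  0  0  0  0  0  0
 x  0  0  0  1  1  1  1
 y  0  1  1  1  2  2  2
 y  0  1  1  1  2  2  2
 z  0  1  2  2  2  3  3
 z  0  1  2  2  2  3  4
 x  0  1  2  3  3  3  4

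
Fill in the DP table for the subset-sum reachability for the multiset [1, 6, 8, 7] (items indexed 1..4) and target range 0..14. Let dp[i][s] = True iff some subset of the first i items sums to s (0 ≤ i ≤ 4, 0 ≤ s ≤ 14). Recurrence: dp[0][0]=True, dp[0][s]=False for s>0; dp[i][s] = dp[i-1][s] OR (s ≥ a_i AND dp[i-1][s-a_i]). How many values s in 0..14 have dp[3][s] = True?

i\s   0   1   2   3   4   5   6   7   8   9  10  11  12  13  14
  0   T   F   F   F   F   F   F   F   F   F   F   F   F   F   F
  1   T   T   F   F   F   F   F   F   F   F   F   F   F   F   F
  2   T   T   F   F   F   F   T   T   F   F   F   F   F   F   F
  3   T   T   F   F   F   F   T   T   T   T   F   F   F   F   T
  4   T   T   F   F   F   F   T   T   T   T   F   F   F   T   T

7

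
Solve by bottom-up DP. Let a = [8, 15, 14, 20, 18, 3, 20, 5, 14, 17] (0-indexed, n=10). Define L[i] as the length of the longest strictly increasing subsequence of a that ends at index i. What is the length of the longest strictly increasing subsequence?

4

   i    0    1    2    3    4    5    6    7    8    9
a[i]    8   15   14   20   18    3   20    5   14   17
L[i]    1    2    2    3    3    1    4    2    3    4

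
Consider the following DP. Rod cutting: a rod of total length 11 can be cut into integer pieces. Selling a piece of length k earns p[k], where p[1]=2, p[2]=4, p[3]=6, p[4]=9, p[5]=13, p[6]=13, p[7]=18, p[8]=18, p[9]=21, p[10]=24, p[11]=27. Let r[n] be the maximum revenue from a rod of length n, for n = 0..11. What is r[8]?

   n    0    1    2    3    4    5    6    7    8    9   10   11
r[n]    0    2    4    6    9   13   15   18   20   22   26   28

20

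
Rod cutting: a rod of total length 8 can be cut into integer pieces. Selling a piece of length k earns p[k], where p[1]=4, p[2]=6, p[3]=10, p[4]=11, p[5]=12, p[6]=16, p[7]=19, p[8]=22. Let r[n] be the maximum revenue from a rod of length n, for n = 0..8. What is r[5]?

   n    0    1    2    3    4    5    6    7    8
r[n]    0    4    8   12   16   20   24   28   32

20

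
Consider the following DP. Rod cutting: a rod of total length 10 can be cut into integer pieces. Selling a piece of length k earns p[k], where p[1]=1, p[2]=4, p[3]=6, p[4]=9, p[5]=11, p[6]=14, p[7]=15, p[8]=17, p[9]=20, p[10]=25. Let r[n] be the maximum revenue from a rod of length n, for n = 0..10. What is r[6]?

14

   n    0    1    2    3    4    5    6    7    8    9   10
r[n]    0    1    4    6    9   11   14   15   18   20   25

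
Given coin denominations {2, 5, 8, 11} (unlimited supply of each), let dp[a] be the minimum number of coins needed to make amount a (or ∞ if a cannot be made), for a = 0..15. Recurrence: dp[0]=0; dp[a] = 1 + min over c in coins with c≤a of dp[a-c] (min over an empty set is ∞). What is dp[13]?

2

 a  0  1  2  3  4  5  6  7  8  9 10 11 12 13 14 15
dp  0  -  1  -  2  1  3  2  1  3  2  1  3  2  4  3
(- denotes ∞ / unreachable)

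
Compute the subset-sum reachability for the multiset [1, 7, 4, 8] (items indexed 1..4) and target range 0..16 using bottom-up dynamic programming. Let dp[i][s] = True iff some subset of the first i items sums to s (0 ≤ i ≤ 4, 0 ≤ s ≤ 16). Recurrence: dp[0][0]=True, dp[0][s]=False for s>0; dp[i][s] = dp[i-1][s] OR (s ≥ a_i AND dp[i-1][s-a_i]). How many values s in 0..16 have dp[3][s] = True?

i\s   0   1   2   3   4   5   6   7   8   9  10  11  12  13  14  15  16
  0   T   F   F   F   F   F   F   F   F   F   F   F   F   F   F   F   F
  1   T   T   F   F   F   F   F   F   F   F   F   F   F   F   F   F   F
  2   T   T   F   F   F   F   F   T   T   F   F   F   F   F   F   F   F
  3   T   T   F   F   T   T   F   T   T   F   F   T   T   F   F   F   F
  4   T   T   F   F   T   T   F   T   T   T   F   T   T   T   F   T   T

8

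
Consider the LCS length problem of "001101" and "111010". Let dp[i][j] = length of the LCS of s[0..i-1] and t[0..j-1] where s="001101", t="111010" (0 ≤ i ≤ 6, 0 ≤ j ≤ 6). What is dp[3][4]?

   ''  1  1  1  0  1  0
''  0  0  0  0  0  0  0
 0  0  0  0  0  1  1  1
 0  0  0  0  0  1  1  2
 1  0  1  1  1  1  2  2
 1  0  1  2  2  2  2  2
 0  0  1  2  2  3  3  3
 1  0  1  2  3  3  4  4

1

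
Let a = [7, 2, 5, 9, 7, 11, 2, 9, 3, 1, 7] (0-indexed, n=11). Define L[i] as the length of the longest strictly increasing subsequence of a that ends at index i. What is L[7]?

4

   i    0    1    2    3    4    5    6    7    8    9   10
a[i]    7    2    5    9    7   11    2    9    3    1    7
L[i]    1    1    2    3    3    4    1    4    2    1    3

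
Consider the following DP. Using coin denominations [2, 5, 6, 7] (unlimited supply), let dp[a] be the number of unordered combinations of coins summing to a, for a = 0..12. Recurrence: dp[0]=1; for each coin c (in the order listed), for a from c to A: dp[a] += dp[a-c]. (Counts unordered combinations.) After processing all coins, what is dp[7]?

2

after  coin     0     1     2     3     4     5     6     7     8     9    10    11    12
          2     1     0     1     0     1     0     1     0     1     0     1     0     1
          5     1     0     1     0     1     1     1     1     1     1     2     1     2
          6     1     0     1     0     1     1     2     1     2     1     3     2     4
          7     1     0     1     0     1     1     2     2     2     2     3     3     5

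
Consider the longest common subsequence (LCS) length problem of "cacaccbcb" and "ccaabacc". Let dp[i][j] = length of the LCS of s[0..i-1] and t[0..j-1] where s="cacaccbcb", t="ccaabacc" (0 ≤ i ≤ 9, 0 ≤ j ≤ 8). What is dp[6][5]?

   ''  c  c  a  a  b  a  c  c
''  0  0  0  0  0  0  0  0  0
 c  0  1  1  1  1  1  1  1  1
 a  0  1  1  2  2  2  2  2  2
 c  0  1  2  2  2  2  2  3  3
 a  0  1  2  3  3  3  3  3  3
 c  0  1  2  3  3  3  3  4  4
 c  0  1  2  3  3  3  3  4  5
 b  0  1  2  3  3  4  4  4  5
 c  0  1  2  3  3  4  4  5  5
 b  0  1  2  3  3  4  4  5  5

3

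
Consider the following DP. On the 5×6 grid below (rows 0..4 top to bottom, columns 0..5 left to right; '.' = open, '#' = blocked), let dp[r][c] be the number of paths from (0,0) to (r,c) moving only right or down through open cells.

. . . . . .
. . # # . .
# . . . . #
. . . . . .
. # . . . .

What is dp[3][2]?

4

r\c   0   1   2   3   4   5
  0   1   1   1   1   1   1
  1   1   2   0   0   1   2
  2   0   2   2   2   3   0
  3   0   2   4   6   9   9
  4   0   0   4  10  19  28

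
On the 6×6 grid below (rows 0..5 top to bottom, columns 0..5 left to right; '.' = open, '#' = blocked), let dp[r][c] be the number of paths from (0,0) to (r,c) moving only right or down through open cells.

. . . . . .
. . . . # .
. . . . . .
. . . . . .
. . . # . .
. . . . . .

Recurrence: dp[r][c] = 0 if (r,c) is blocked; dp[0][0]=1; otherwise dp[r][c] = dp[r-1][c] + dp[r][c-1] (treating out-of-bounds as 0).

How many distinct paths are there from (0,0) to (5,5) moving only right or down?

r\c   0   1   2   3   4   5
  0   1   1   1   1   1   1
  1   1   2   3   4   0   1
  2   1   3   6  10  10  11
  3   1   4  10  20  30  41
  4   1   5  15   0  30  71
  5   1   6  21  21  51 122

122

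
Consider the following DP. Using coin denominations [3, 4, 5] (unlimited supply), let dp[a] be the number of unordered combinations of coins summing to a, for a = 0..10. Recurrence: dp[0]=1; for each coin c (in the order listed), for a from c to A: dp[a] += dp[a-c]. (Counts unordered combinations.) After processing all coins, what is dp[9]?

after  coin     0     1     2     3     4     5     6     7     8     9    10
          3     1     0     0     1     0     0     1     0     0     1     0
          4     1     0     0     1     1     0     1     1     1     1     1
          5     1     0     0     1     1     1     1     1     2     2     2

2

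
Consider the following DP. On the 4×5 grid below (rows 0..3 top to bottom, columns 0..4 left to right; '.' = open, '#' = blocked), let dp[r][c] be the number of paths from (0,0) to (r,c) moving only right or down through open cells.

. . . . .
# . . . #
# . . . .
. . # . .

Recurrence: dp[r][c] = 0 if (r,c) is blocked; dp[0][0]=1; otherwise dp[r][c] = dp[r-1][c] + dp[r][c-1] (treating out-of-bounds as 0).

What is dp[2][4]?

6

r\c   0   1   2   3   4
  0   1   1   1   1   1
  1   0   1   2   3   0
  2   0   1   3   6   6
  3   0   1   0   6  12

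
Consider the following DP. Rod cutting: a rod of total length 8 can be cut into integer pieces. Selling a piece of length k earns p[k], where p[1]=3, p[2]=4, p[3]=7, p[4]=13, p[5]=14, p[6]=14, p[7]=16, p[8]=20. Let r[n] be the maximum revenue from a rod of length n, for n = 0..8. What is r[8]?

   n    0    1    2    3    4    5    6    7    8
r[n]    0    3    6    9   13   16   19   22   26

26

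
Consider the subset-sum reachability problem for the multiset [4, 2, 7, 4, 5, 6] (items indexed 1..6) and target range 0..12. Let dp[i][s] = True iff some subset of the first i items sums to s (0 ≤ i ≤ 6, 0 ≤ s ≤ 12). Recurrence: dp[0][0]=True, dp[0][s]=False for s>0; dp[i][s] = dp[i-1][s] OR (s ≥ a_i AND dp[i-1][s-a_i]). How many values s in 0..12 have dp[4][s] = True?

9

i\s   0   1   2   3   4   5   6   7   8   9  10  11  12
  0   T   F   F   F   F   F   F   F   F   F   F   F   F
  1   T   F   F   F   T   F   F   F   F   F   F   F   F
  2   T   F   T   F   T   F   T   F   F   F   F   F   F
  3   T   F   T   F   T   F   T   T   F   T   F   T   F
  4   T   F   T   F   T   F   T   T   T   T   T   T   F
  5   T   F   T   F   T   T   T   T   T   T   T   T   T
  6   T   F   T   F   T   T   T   T   T   T   T   T   T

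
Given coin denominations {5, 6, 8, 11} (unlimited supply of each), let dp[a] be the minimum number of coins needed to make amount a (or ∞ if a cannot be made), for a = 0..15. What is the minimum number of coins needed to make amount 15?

3

 a  0  1  2  3  4  5  6  7  8  9 10 11 12 13 14 15
dp  0  -  -  -  -  1  1  -  1  -  2  1  2  2  2  3
(- denotes ∞ / unreachable)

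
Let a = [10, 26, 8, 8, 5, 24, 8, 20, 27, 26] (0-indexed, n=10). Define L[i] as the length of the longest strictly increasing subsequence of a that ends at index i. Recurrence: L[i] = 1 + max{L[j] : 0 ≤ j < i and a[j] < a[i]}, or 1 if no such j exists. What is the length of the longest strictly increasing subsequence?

   i    0    1    2    3    4    5    6    7    8    9
a[i]   10   26    8    8    5   24    8   20   27   26
L[i]    1    2    1    1    1    2    2    3    4    4

4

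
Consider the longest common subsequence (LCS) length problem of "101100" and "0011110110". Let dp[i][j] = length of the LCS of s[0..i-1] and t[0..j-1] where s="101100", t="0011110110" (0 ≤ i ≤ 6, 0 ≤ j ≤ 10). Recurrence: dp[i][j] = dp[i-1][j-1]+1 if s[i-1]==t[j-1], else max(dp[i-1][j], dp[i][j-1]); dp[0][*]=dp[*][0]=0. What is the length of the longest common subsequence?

   ''  0  0  1  1  1  1  0  1  1  0
''  0  0  0  0  0  0  0  0  0  0  0
 1  0  0  0  1  1  1  1  1  1  1  1
 0  0  1  1  1  1  1  1  2  2  2  2
 1  0  1  1  2  2  2  2  2  3  3  3
 1  0  1  1  2  3  3  3  3  3  4  4
 0  0  1  2  2  3  3  3  4  4  4  5
 0  0  1  2  2  3  3  3  4  4  4  5

5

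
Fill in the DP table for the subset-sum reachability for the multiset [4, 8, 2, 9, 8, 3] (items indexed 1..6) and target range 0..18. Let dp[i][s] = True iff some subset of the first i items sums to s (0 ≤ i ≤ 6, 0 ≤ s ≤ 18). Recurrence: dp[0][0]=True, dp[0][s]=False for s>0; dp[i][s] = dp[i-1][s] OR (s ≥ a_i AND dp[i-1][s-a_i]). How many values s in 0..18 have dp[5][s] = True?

i\s   0   1   2   3   4   5   6   7   8   9  10  11  12  13  14  15  16  17  18
  0   T   F   F   F   F   F   F   F   F   F   F   F   F   F   F   F   F   F   F
  1   T   F   F   F   T   F   F   F   F   F   F   F   F   F   F   F   F   F   F
  2   T   F   F   F   T   F   F   F   T   F   F   F   T   F   F   F   F   F   F
  3   T   F   T   F   T   F   T   F   T   F   T   F   T   F   T   F   F   F   F
  4   T   F   T   F   T   F   T   F   T   T   T   T   T   T   T   T   F   T   F
  5   T   F   T   F   T   F   T   F   T   T   T   T   T   T   T   T   T   T   T
  6   T   F   T   T   T   T   T   T   T   T   T   T   T   T   T   T   T   T   T

15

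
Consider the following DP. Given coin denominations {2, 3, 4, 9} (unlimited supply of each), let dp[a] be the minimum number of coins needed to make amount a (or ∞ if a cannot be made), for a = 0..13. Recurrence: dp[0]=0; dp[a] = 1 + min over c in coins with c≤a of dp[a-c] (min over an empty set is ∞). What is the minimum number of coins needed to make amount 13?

2

 a  0  1  2  3  4  5  6  7  8  9 10 11 12 13
dp  0  -  1  1  1  2  2  2  2  1  3  2  2  2
(- denotes ∞ / unreachable)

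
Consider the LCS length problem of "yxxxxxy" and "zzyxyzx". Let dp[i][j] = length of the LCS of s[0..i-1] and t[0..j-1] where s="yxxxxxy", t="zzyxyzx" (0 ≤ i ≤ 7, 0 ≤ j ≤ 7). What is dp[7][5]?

3

   ''  z  z  y  x  y  z  x
''  0  0  0  0  0  0  0  0
 y  0  0  0  1  1  1  1  1
 x  0  0  0  1  2  2  2  2
 x  0  0  0  1  2  2  2  3
 x  0  0  0  1  2  2  2  3
 x  0  0  0  1  2  2  2  3
 x  0  0  0  1  2  2  2  3
 y  0  0  0  1  2  3  3  3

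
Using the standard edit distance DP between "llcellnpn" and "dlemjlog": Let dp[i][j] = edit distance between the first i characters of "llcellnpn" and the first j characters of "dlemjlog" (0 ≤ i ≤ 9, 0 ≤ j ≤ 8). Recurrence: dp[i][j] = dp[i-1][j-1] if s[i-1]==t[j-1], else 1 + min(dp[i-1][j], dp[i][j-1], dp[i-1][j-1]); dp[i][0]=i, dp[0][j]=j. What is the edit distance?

   ''  d  l  e  m  j  l  o  g
''  0  1  2  3  4  5  6  7  8
 l  1  1  1  2  3  4  5  6  7
 l  2  2  1  2  3  4  4  5  6
 c  3  3  2  2  3  4  5  5  6
 e  4  4  3  2  3  4  5  6  6
 l  5  5  4  3  3  4  4  5  6
 l  6  6  5  4  4  4  4  5  6
 n  7  7  6  5  5  5  5  5  6
 p  8  8  7  6  6  6  6  6  6
 n  9  9  8  7  7  7  7  7  7

7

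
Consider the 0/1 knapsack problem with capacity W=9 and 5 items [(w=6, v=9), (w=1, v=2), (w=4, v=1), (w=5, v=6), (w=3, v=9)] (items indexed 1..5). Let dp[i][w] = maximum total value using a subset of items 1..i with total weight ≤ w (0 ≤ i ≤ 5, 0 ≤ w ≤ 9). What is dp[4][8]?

11

i\w   0   1   2   3   4   5   6   7   8   9
  0   0   0   0   0   0   0   0   0   0   0
  1   0   0   0   0   0   0   9   9   9   9
  2   0   2   2   2   2   2   9  11  11  11
  3   0   2   2   2   2   3   9  11  11  11
  4   0   2   2   2   2   6   9  11  11  11
  5   0   2   2   9  11  11  11  11  15  18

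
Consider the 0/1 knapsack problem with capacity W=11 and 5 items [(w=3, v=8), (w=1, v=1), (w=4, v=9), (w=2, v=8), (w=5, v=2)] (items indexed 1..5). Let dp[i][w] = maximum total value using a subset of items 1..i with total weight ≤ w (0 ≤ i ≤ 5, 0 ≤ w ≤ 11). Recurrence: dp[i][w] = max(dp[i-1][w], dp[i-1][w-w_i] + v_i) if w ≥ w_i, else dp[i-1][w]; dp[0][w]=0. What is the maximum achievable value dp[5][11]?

i\w   0   1   2   3   4   5   6   7   8   9  10  11
  0   0   0   0   0   0   0   0   0   0   0   0   0
  1   0   0   0   8   8   8   8   8   8   8   8   8
  2   0   1   1   8   9   9   9   9   9   9   9   9
  3   0   1   1   8   9  10  10  17  18  18  18  18
  4   0   1   8   9   9  16  17  18  18  25  26  26
  5   0   1   8   9   9  16  17  18  18  25  26  26

26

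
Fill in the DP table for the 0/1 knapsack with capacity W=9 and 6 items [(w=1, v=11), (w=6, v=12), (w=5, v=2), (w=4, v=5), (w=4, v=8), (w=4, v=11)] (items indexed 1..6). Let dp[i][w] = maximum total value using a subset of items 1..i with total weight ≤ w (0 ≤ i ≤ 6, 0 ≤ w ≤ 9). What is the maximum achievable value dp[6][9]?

30

i\w   0   1   2   3   4   5   6   7   8   9
  0   0   0   0   0   0   0   0   0   0   0
  1   0  11  11  11  11  11  11  11  11  11
  2   0  11  11  11  11  11  12  23  23  23
  3   0  11  11  11  11  11  13  23  23  23
  4   0  11  11  11  11  16  16  23  23  23
  5   0  11  11  11  11  19  19  23  23  24
  6   0  11  11  11  11  22  22  23  23  30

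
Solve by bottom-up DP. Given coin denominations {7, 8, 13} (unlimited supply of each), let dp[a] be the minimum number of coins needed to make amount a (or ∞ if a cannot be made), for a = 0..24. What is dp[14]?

2

 a  0  1  2  3  4  5  6  7  8  9 10 11 12 13 14 15 16 17 18 19 20 21 22 23 24
dp  0  -  -  -  -  -  -  1  1  -  -  -  -  1  2  2  2  -  -  -  2  2  3  3  3
(- denotes ∞ / unreachable)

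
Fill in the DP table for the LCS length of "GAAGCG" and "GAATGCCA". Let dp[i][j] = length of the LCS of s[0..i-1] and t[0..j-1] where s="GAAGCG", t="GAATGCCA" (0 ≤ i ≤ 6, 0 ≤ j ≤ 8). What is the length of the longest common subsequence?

5

   ''  G  A  A  T  G  C  C  A
''  0  0  0  0  0  0  0  0  0
 G  0  1  1  1  1  1  1  1  1
 A  0  1  2  2  2  2  2  2  2
 A  0  1  2  3  3  3  3  3  3
 G  0  1  2  3  3  4  4  4  4
 C  0  1  2  3  3  4  5  5  5
 G  0  1  2  3  3  4  5  5  5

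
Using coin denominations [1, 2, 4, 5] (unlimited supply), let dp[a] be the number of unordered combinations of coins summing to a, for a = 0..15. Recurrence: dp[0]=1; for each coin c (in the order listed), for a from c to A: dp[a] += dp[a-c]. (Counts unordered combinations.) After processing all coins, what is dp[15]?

after  coin     0     1     2     3     4     5     6     7     8     9    10    11    12    13    14    15
          1     1     1     1     1     1     1     1     1     1     1     1     1     1     1     1     1
          2     1     1     2     2     3     3     4     4     5     5     6     6     7     7     8     8
          4     1     1     2     2     4     4     6     6     9     9    12    12    16    16    20    20
          5     1     1     2     2     4     5     7     8    11    13    17    19    24    27    33    37

37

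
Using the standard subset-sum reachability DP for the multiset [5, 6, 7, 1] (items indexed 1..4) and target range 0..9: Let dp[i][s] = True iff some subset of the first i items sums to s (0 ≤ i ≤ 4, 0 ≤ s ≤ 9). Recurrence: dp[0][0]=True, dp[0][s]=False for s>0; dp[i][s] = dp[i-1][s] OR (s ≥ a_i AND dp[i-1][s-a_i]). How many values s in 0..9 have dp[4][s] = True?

6

i\s   0   1   2   3   4   5   6   7   8   9
  0   T   F   F   F   F   F   F   F   F   F
  1   T   F   F   F   F   T   F   F   F   F
  2   T   F   F   F   F   T   T   F   F   F
  3   T   F   F   F   F   T   T   T   F   F
  4   T   T   F   F   F   T   T   T   T   F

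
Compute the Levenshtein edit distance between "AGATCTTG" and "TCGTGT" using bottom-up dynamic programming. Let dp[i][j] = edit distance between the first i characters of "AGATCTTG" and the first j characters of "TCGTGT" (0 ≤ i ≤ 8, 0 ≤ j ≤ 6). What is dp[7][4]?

4

   ''  T  C  G  T  G  T
''  0  1  2  3  4  5  6
 A  1  1  2  3  4  5  6
 G  2  2  2  2  3  4  5
 A  3  3  3  3  3  4  5
 T  4  3  4  4  3  4  4
 C  5  4  3  4  4  4  5
 T  6  5  4  4  4  5  4
 T  7  6  5  5  4  5  5
 G  8  7  6  5  5  4  5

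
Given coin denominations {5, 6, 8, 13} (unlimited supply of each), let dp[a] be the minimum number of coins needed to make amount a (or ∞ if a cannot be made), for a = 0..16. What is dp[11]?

2

 a  0  1  2  3  4  5  6  7  8  9 10 11 12 13 14 15 16
dp  0  -  -  -  -  1  1  -  1  -  2  2  2  1  2  3  2
(- denotes ∞ / unreachable)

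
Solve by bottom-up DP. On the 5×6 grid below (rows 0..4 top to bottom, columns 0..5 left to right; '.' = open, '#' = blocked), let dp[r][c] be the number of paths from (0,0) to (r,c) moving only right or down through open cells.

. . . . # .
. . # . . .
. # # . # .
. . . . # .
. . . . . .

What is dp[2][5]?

1

r\c   0   1   2   3   4   5
  0   1   1   1   1   0   0
  1   1   2   0   1   1   1
  2   1   0   0   1   0   1
  3   1   1   1   2   0   1
  4   1   2   3   5   5   6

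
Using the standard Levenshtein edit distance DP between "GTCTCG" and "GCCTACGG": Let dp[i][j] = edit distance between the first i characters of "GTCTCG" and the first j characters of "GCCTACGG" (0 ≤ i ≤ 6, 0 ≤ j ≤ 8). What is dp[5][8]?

4

   ''  G  C  C  T  A  C  G  G
''  0  1  2  3  4  5  6  7  8
 G  1  0  1  2  3  4  5  6  7
 T  2  1  1  2  2  3  4  5  6
 C  3  2  1  1  2  3  3  4  5
 T  4  3  2  2  1  2  3  4  5
 C  5  4  3  2  2  2  2  3  4
 G  6  5  4  3  3  3  3  2  3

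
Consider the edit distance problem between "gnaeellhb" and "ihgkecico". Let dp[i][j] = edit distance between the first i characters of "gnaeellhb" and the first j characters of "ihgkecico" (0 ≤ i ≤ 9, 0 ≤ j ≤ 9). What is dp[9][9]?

   ''  i  h  g  k  e  c  i  c  o
''  0  1  2  3  4  5  6  7  8  9
 g  1  1  2  2  3  4  5  6  7  8
 n  2  2  2  3  3  4  5  6  7  8
 a  3  3  3  3  4  4  5  6  7  8
 e  4  4  4  4  4  4  5  6  7  8
 e  5  5  5  5  5  4  5  6  7  8
 l  6  6  6  6  6  5  5  6  7  8
 l  7  7  7  7  7  6  6  6  7  8
 h  8  8  7  8  8  7  7  7  7  8
 b  9  9  8  8  9  8  8  8  8  8

8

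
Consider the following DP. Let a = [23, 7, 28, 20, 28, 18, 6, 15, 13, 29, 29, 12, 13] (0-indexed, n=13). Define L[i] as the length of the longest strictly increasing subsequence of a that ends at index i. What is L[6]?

   i    0    1    2    3    4    5    6    7    8    9   10   11   12
a[i]   23    7   28   20   28   18    6   15   13   29   29   12   13
L[i]    1    1    2    2    3    2    1    2    2    4    4    2    3

1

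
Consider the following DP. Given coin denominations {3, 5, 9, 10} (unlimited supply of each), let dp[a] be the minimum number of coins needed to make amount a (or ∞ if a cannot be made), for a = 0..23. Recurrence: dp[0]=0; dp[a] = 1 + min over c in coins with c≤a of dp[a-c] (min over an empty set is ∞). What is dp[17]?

 a  0  1  2  3  4  5  6  7  8  9 10 11 12 13 14 15 16 17 18 19 20 21 22 23
dp  0  -  -  1  -  1  2  -  2  1  1  3  2  2  2  2  3  3  2  2  2  3  3  3
(- denotes ∞ / unreachable)

3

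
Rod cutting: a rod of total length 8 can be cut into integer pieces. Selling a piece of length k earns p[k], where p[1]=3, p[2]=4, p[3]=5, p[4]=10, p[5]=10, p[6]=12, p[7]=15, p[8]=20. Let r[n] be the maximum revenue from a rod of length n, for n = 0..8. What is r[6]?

   n    0    1    2    3    4    5    6    7    8
r[n]    0    3    6    9   12   15   18   21   24

18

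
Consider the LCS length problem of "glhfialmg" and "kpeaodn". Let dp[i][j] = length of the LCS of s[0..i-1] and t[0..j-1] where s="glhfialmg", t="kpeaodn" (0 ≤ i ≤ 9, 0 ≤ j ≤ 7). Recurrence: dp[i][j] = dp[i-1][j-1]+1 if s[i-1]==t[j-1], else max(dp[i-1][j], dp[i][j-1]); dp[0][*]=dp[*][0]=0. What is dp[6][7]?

1

   ''  k  p  e  a  o  d  n
''  0  0  0  0  0  0  0  0
 g  0  0  0  0  0  0  0  0
 l  0  0  0  0  0  0  0  0
 h  0  0  0  0  0  0  0  0
 f  0  0  0  0  0  0  0  0
 i  0  0  0  0  0  0  0  0
 a  0  0  0  0  1  1  1  1
 l  0  0  0  0  1  1  1  1
 m  0  0  0  0  1  1  1  1
 g  0  0  0  0  1  1  1  1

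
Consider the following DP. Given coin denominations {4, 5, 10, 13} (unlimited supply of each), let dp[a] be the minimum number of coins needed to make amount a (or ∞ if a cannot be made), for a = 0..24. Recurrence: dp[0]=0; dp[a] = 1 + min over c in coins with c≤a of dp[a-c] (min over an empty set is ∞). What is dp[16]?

 a  0  1  2  3  4  5  6  7  8  9 10 11 12 13 14 15 16 17 18 19 20 21 22 23 24
dp  0  -  -  -  1  1  -  -  2  2  1  -  3  1  2  2  4  2  2  3  2  3  3  2  3
(- denotes ∞ / unreachable)

4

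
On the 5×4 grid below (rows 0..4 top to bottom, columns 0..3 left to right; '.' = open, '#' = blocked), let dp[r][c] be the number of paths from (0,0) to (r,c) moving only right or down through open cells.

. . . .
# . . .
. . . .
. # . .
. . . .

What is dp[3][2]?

r\c   0   1   2   3
  0   1   1   1   1
  1   0   1   2   3
  2   0   1   3   6
  3   0   0   3   9
  4   0   0   3  12

3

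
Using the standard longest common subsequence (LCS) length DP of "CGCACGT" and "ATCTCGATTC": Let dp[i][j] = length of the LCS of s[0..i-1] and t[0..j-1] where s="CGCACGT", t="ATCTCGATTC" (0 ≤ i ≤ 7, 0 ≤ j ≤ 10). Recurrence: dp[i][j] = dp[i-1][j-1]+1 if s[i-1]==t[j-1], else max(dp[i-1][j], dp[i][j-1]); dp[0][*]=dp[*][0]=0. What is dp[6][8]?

   ''  A  T  C  T  C  G  A  T  T  C
''  0  0  0  0  0  0  0  0  0  0  0
 C  0  0  0  1  1  1  1  1  1  1  1
 G  0  0  0  1  1  1  2  2  2  2  2
 C  0  0  0  1  1  2  2  2  2  2  3
 A  0  1  1  1  1  2  2  3  3  3  3
 C  0  1  1  2  2  2  2  3  3  3  4
 G  0  1  1  2  2  2  3  3  3  3  4
 T  0  1  2  2  3  3  3  3  4  4  4

3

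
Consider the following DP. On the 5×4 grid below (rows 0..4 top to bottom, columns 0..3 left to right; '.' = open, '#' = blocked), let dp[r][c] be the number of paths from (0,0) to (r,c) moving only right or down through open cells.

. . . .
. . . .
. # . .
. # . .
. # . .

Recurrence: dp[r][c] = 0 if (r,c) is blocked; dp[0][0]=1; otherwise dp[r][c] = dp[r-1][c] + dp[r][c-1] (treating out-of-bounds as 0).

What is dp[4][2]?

r\c   0   1   2   3
  0   1   1   1   1
  1   1   2   3   4
  2   1   0   3   7
  3   1   0   3  10
  4   1   0   3  13

3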